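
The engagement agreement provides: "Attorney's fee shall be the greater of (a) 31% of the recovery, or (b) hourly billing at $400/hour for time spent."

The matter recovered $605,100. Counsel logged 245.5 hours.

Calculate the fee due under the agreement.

(a) 31% of $605,100 = $187,581.00
(b) 245.5 × $400 = $98,200.00
The greater is (a): $187,581.00.

$187,581.00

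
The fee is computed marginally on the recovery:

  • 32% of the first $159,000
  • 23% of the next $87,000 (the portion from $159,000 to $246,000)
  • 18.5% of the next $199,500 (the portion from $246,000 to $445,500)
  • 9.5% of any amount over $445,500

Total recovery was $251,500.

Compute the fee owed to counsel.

First $159,000 at 32% = $50,880.00
Next $87,000 at 23% = $20,010.00
Remaining $5,500 at 18.5% = $1,017.50
Fee: $50,880.00 + $20,010.00 + $1,017.50 = $71,907.50

$71,907.50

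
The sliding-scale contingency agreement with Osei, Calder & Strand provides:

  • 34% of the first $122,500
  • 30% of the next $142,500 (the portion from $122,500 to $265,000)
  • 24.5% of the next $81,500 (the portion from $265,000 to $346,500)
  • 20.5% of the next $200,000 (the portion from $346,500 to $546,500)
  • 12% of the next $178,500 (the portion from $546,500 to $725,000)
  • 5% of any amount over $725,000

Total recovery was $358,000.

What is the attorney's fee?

First $122,500 at 34% = $41,650.00
Next $142,500 at 30% = $42,750.00
Next $81,500 at 24.5% = $19,967.50
Remaining $11,500 at 20.5% = $2,357.50
Fee: $41,650.00 + $42,750.00 + $19,967.50 + $2,357.50 = $106,725.00

$106,725.00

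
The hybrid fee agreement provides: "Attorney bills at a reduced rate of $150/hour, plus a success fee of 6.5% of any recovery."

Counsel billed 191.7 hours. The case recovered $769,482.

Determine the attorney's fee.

$78,771.33

Hourly: 191.7 × $150 = $28,755.00
Success fee: 6.5% of $769,482 = $50,016.33
Total: $28,755.00 + $50,016.33 = $78,771.33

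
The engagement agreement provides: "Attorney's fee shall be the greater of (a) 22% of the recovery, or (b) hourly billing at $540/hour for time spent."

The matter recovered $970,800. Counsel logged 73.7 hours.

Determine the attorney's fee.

(a) 22% of $970,800 = $213,576.00
(b) 73.7 × $540 = $39,798.00
The greater is (a): $213,576.00.

$213,576.00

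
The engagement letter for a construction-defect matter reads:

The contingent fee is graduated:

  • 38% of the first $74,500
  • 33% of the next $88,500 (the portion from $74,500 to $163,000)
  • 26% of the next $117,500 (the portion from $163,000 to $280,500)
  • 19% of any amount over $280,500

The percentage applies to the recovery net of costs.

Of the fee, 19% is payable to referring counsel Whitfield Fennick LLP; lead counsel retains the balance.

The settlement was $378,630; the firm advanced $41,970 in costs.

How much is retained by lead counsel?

$79,975.67

Fee base (net of costs): $378,630 − $41,970 = $336,660
First $74,500 at 38% = $28,310.00
Next $88,500 at 33% = $29,205.00
Next $117,500 at 26% = $30,550.00
Remaining $56,160 at 19% = $10,670.40
Fee: $28,310.00 + $29,205.00 + $30,550.00 + $10,670.40 = $98,735.40
Referral share: 19% of $98,735.40 = $18,759.73; lead counsel retains $98,735.40 − $18,759.73 = $79,975.67.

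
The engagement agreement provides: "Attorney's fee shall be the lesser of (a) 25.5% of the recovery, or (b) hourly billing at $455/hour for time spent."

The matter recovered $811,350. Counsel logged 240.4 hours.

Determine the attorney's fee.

(a) 25.5% of $811,350 = $206,894.25
(b) 240.4 × $455 = $109,382.00
The lesser is (b): $109,382.00.

$109,382.00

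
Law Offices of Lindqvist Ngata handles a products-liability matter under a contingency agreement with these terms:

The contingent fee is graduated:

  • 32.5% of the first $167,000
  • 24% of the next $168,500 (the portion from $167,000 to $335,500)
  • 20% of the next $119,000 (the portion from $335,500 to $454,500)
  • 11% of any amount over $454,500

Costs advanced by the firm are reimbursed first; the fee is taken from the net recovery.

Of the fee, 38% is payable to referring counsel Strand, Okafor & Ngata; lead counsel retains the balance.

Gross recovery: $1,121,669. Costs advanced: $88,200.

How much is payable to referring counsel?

$69,236.60

Fee base (net of costs): $1,121,669 − $88,200 = $1,033,469
First $167,000 at 32.5% = $54,275.00
Next $168,500 at 24% = $40,440.00
Next $119,000 at 20% = $23,800.00
Remaining $578,969 at 11% = $63,686.59
Fee: $54,275.00 + $40,440.00 + $23,800.00 + $63,686.59 = $182,201.59
Referral share: 38% of $182,201.59 = $69,236.60; lead counsel retains $182,201.59 − $69,236.60 = $112,964.99.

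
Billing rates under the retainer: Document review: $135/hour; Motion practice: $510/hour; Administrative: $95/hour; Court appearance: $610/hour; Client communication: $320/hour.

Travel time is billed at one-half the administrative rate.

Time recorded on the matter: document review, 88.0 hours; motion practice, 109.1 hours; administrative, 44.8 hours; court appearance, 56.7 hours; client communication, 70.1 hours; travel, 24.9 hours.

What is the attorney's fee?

Document review: 88.0 × $135 = $11,880.00
Motion practice: 109.1 × $510 = $55,641.00
Administrative: 44.8 × $95 = $4,256.00
Court appearance: 56.7 × $610 = $34,587.00
Client communication: 70.1 × $320 = $22,432.00
Subtotal: $11,880.00 + $55,641.00 + $4,256.00 + $34,587.00 + $22,432.00 = $128,796.00
Travel: 24.9 × ($95 ÷ 2) = 24.9 × $47.50 = $1,182.75
Total: $128,796.00 + $1,182.75 = $129,978.75

$129,978.75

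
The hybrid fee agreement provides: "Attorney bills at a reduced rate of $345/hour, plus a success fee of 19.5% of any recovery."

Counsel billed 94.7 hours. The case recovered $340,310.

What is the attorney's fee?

Hourly: 94.7 × $345 = $32,671.50
Success fee: 19.5% of $340,310 = $66,360.45
Total: $32,671.50 + $66,360.45 = $99,031.95

$99,031.95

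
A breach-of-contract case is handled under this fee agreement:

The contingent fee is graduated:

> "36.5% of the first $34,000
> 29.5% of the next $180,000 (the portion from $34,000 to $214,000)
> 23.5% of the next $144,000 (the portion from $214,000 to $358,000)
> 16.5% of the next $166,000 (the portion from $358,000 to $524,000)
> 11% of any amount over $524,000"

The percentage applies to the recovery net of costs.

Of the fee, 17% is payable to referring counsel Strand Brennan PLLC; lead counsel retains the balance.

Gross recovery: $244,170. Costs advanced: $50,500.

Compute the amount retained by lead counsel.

Fee base (net of costs): $244,170 − $50,500 = $193,670
First $34,000 at 36.5% = $12,410.00
Remaining $159,670 at 29.5% = $47,102.65
Fee: $12,410.00 + $47,102.65 = $59,512.65
Referral share: 17% of $59,512.65 = $10,117.15; lead counsel retains $59,512.65 − $10,117.15 = $49,395.50.

$49,395.50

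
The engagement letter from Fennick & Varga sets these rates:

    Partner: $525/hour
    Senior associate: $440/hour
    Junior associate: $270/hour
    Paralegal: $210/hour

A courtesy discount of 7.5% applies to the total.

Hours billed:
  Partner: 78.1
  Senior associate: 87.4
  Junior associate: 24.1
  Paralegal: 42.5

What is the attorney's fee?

$87,773.71

Partner: 78.1 × $525 = $41,002.50
Senior associate: 87.4 × $440 = $38,456.00
Junior associate: 24.1 × $270 = $6,507.00
Paralegal: 42.5 × $210 = $8,925.00
Subtotal: $94,890.50
Less 7.5% discount: −$7,116.79
Total: $94,890.50 − $7,116.79 = $87,773.71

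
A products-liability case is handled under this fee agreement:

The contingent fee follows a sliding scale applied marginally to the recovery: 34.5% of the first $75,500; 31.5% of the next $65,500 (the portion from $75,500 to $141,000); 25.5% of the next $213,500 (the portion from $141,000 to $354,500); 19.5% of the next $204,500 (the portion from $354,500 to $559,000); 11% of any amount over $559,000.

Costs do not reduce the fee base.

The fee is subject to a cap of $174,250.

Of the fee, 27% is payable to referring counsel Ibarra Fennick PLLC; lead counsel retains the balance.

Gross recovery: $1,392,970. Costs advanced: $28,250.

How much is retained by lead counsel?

$127,202.50

Fee base is the gross recovery, $1,392,970; costs are reimbursed separately.
First $75,500 at 34.5% = $26,047.50
Next $65,500 at 31.5% = $20,632.50
Next $213,500 at 25.5% = $54,442.50
Next $204,500 at 19.5% = $39,877.50
Remaining $833,970 at 11% = $91,736.70
Fee: $26,047.50 + $20,632.50 + $54,442.50 + $39,877.50 + $91,736.70 = $232,736.70
$232,736.70 exceeds the $174,250 cap, so the fee is capped at $174,250.00.
Referral share: 27% of $174,250.00 = $47,047.50; lead counsel retains $174,250.00 − $47,047.50 = $127,202.50.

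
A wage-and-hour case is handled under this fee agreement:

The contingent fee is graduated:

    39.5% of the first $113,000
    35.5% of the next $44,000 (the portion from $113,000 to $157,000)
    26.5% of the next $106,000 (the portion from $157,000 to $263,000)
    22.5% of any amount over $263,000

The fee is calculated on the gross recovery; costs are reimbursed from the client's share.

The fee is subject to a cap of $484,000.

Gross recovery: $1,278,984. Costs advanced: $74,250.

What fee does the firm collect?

$316,941.40

Fee base is the gross recovery, $1,278,984; costs are reimbursed separately.
First $113,000 at 39.5% = $44,635.00
Next $44,000 at 35.5% = $15,620.00
Next $106,000 at 26.5% = $28,090.00
Remaining $1,015,984 at 22.5% = $228,596.40
Fee: $44,635.00 + $15,620.00 + $28,090.00 + $228,596.40 = $316,941.40
$316,941.40 is under the $484,000 cap.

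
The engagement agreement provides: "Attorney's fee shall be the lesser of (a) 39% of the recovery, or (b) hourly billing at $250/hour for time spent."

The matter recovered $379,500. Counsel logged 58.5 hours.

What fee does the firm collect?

(a) 39% of $379,500 = $148,005.00
(b) 58.5 × $250 = $14,625.00
The lesser is (b): $14,625.00.

$14,625.00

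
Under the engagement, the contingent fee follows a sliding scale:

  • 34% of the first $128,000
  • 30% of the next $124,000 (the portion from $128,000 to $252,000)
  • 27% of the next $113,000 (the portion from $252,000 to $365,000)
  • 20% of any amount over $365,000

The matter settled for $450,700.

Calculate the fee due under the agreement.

First $128,000 at 34% = $43,520.00
Next $124,000 at 30% = $37,200.00
Next $113,000 at 27% = $30,510.00
Remaining $85,700 at 20% = $17,140.00
Fee: $43,520.00 + $37,200.00 + $30,510.00 + $17,140.00 = $128,370.00

$128,370.00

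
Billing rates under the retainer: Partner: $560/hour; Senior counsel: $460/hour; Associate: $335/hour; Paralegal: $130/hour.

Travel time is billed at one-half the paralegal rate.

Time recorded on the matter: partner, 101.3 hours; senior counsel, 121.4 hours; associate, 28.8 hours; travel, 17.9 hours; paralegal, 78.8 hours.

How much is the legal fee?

Partner: 101.3 × $560 = $56,728.00
Senior counsel: 121.4 × $460 = $55,844.00
Associate: 28.8 × $335 = $9,648.00
Paralegal: 78.8 × $130 = $10,244.00
Subtotal: $56,728.00 + $55,844.00 + $9,648.00 + $10,244.00 = $132,464.00
Travel: 17.9 × ($130 ÷ 2) = 17.9 × $65.00 = $1,163.50
Total: $132,464.00 + $1,163.50 = $133,627.50

$133,627.50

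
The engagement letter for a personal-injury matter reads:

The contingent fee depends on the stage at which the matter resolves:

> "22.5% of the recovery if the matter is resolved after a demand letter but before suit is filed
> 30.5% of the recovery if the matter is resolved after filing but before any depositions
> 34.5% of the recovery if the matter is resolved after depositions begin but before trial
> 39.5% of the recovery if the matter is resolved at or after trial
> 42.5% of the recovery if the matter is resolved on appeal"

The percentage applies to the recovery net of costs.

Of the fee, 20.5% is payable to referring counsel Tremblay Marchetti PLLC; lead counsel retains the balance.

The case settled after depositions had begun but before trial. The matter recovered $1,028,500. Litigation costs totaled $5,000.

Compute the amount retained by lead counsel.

$280,720.46

Fee base (net of costs): $1,028,500 − $5,000 = $1,023,500
The matter settled after depositions had begun but before trial, so the 34.5% rate applies.
$1,023,500 × 34.5% = $353,107.50
Referral share: 20.5% of $353,107.50 = $72,387.04; lead counsel retains $353,107.50 − $72,387.04 = $280,720.46.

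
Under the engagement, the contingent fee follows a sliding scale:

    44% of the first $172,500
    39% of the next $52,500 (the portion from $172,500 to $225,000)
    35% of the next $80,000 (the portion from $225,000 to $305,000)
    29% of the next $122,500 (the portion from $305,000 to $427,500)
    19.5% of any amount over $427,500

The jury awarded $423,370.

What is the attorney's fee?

$158,702.30

First $172,500 at 44% = $75,900.00
Next $52,500 at 39% = $20,475.00
Next $80,000 at 35% = $28,000.00
Remaining $118,370 at 29% = $34,327.30
Fee: $75,900.00 + $20,475.00 + $28,000.00 + $34,327.30 = $158,702.30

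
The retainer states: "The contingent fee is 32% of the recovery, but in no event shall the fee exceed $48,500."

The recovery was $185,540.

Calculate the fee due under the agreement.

32% of $185,540 = $59,372.80
That exceeds the $48,500 cap, so the fee is capped at $48,500.

$48,500.00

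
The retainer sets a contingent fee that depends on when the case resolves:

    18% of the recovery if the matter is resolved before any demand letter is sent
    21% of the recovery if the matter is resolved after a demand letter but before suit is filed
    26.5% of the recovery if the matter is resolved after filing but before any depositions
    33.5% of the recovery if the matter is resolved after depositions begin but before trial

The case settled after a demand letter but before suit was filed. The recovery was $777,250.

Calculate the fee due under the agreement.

$163,222.50

The matter settled after a demand letter but before suit was filed, so the 21% rate applies.
$777,250 × 21% = $163,222.50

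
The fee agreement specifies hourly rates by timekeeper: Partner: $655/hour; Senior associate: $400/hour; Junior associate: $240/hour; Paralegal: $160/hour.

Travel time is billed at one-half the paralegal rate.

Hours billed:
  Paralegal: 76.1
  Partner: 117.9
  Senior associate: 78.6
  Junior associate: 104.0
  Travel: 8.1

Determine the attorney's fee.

$146,448.50

Partner: 117.9 × $655 = $77,224.50
Senior associate: 78.6 × $400 = $31,440.00
Junior associate: 104.0 × $240 = $24,960.00
Paralegal: 76.1 × $160 = $12,176.00
Subtotal: $77,224.50 + $31,440.00 + $24,960.00 + $12,176.00 = $145,800.50
Travel: 8.1 × ($160 ÷ 2) = 8.1 × $80.00 = $648.00
Total: $145,800.50 + $648.00 = $146,448.50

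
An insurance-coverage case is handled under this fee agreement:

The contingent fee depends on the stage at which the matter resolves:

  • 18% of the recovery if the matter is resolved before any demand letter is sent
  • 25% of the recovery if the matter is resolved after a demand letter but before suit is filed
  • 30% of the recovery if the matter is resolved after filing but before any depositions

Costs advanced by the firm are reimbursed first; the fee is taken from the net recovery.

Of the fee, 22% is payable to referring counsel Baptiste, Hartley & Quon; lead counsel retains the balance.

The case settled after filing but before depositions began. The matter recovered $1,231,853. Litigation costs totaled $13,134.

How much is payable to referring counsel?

$80,435.45

Fee base (net of costs): $1,231,853 − $13,134 = $1,218,719
The matter settled after filing but before depositions began, so the 30% rate applies.
$1,218,719 × 30% = $365,615.70
Referral share: 22% of $365,615.70 = $80,435.45; lead counsel retains $365,615.70 − $80,435.45 = $285,180.25.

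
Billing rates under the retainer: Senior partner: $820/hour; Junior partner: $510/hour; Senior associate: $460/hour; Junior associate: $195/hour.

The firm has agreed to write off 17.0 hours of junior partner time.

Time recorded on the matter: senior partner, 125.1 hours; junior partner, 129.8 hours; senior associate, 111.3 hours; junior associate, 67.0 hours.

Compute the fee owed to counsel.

Senior partner: 125.1 × $820 = $102,582.00
Junior partner: 129.8 × $510 = $66,198.00
Senior associate: 111.3 × $460 = $51,198.00
Junior associate: 67.0 × $195 = $13,065.00
Subtotal: $233,043.00
Write-off: 17.0 × $510 = $8,670.00
Total: $233,043.00 − $8,670.00 = $224,373.00

$224,373.00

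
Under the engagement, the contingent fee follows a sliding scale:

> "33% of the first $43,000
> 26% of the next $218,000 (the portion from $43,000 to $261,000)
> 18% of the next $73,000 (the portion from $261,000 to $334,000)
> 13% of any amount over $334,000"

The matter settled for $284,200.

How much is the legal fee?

First $43,000 at 33% = $14,190.00
Next $218,000 at 26% = $56,680.00
Remaining $23,200 at 18% = $4,176.00
Fee: $14,190.00 + $56,680.00 + $4,176.00 = $75,046.00

$75,046.00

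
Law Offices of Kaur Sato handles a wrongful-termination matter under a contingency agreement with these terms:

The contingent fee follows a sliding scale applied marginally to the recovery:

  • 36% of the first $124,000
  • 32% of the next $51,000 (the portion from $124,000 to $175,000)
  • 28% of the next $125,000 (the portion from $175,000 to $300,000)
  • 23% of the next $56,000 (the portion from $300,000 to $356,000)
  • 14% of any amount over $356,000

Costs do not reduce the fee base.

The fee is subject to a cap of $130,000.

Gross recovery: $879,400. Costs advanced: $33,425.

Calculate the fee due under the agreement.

$130,000.00

Fee base is the gross recovery, $879,400; costs are reimbursed separately.
First $124,000 at 36% = $44,640.00
Next $51,000 at 32% = $16,320.00
Next $125,000 at 28% = $35,000.00
Next $56,000 at 23% = $12,880.00
Remaining $523,400 at 14% = $73,276.00
Fee: $44,640.00 + $16,320.00 + $35,000.00 + $12,880.00 + $73,276.00 = $182,116.00
$182,116.00 exceeds the $130,000 cap, so the fee is capped at $130,000.00.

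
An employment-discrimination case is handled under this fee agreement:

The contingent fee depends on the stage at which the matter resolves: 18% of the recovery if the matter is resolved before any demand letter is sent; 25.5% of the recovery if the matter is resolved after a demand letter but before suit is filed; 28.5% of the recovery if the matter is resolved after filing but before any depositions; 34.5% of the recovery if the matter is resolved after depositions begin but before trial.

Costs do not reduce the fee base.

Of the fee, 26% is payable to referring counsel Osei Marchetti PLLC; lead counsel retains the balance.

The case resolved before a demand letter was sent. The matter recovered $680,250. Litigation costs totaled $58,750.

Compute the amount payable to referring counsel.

Fee base is the gross recovery, $680,250; costs are reimbursed separately.
The matter resolved before a demand letter was sent, so the 18% rate applies.
$680,250 × 18% = $122,445.00
Referral share: 26% of $122,445.00 = $31,835.70; lead counsel retains $122,445.00 − $31,835.70 = $90,609.30.

$31,835.70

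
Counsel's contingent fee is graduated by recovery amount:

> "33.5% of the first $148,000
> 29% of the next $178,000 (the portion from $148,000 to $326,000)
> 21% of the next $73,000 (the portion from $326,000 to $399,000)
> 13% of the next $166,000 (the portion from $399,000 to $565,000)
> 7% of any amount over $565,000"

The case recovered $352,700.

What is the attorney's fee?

First $148,000 at 33.5% = $49,580.00
Next $178,000 at 29% = $51,620.00
Remaining $26,700 at 21% = $5,607.00
Fee: $49,580.00 + $51,620.00 + $5,607.00 = $106,807.00

$106,807.00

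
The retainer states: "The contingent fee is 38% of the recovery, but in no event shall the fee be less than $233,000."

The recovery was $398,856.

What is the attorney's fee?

$233,000.00

38% of $398,856 = $151,565.28
That is below the $233,000 minimum, so the minimum applies.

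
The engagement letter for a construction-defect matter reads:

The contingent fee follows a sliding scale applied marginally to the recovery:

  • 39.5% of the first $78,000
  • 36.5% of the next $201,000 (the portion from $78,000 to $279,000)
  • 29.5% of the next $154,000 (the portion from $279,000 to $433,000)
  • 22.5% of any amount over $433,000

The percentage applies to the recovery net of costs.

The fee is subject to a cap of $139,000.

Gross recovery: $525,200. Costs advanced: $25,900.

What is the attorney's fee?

Fee base (net of costs): $525,200 − $25,900 = $499,300
First $78,000 at 39.5% = $30,810.00
Next $201,000 at 36.5% = $73,365.00
Next $154,000 at 29.5% = $45,430.00
Remaining $66,300 at 22.5% = $14,917.50
Fee: $30,810.00 + $73,365.00 + $45,430.00 + $14,917.50 = $164,522.50
$164,522.50 exceeds the $139,000 cap, so the fee is capped at $139,000.00.

$139,000.00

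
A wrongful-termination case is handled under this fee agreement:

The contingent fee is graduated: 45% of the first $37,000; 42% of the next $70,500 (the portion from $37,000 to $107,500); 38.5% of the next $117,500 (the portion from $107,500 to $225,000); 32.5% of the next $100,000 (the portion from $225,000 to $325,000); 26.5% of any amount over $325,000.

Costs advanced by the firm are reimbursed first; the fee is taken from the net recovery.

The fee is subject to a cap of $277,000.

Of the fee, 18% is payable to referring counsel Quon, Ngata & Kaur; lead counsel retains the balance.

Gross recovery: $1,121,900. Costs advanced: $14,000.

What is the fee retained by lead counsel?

Fee base (net of costs): $1,121,900 − $14,000 = $1,107,900
First $37,000 at 45% = $16,650.00
Next $70,500 at 42% = $29,610.00
Next $117,500 at 38.5% = $45,237.50
Next $100,000 at 32.5% = $32,500.00
Remaining $782,900 at 26.5% = $207,468.50
Fee: $16,650.00 + $29,610.00 + $45,237.50 + $32,500.00 + $207,468.50 = $331,466.00
$331,466.00 exceeds the $277,000 cap, so the fee is capped at $277,000.00.
Referral share: 18% of $277,000.00 = $49,860.00; lead counsel retains $277,000.00 − $49,860.00 = $227,140.00.

$227,140.00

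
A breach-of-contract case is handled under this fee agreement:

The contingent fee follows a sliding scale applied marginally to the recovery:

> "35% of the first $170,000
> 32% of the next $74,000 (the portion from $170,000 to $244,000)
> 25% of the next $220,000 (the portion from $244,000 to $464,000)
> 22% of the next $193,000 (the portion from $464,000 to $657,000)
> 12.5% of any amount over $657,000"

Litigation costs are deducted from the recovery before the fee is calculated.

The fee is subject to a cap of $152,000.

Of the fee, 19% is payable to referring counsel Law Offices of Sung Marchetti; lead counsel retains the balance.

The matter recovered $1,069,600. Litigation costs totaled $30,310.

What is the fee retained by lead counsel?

$123,120.00

Fee base (net of costs): $1,069,600 − $30,310 = $1,039,290
First $170,000 at 35% = $59,500.00
Next $74,000 at 32% = $23,680.00
Next $220,000 at 25% = $55,000.00
Next $193,000 at 22% = $42,460.00
Remaining $382,290 at 12.5% = $47,786.25
Fee: $59,500.00 + $23,680.00 + $55,000.00 + $42,460.00 + $47,786.25 = $228,426.25
$228,426.25 exceeds the $152,000 cap, so the fee is capped at $152,000.00.
Referral share: 19% of $152,000.00 = $28,880.00; lead counsel retains $152,000.00 − $28,880.00 = $123,120.00.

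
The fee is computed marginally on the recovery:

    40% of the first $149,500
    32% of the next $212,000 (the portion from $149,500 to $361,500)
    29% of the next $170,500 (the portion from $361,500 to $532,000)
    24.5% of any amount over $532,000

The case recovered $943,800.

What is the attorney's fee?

$277,976.00

First $149,500 at 40% = $59,800.00
Next $212,000 at 32% = $67,840.00
Next $170,500 at 29% = $49,445.00
Remaining $411,800 at 24.5% = $100,891.00
Fee: $59,800.00 + $67,840.00 + $49,445.00 + $100,891.00 = $277,976.00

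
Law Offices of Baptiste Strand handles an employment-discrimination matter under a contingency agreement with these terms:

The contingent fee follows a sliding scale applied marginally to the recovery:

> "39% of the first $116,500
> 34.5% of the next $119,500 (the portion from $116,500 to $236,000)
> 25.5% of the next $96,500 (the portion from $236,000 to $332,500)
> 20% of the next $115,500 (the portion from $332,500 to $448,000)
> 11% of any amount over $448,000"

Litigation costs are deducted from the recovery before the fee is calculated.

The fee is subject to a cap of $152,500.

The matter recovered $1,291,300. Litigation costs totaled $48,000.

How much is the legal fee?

$152,500.00

Fee base (net of costs): $1,291,300 − $48,000 = $1,243,300
First $116,500 at 39% = $45,435.00
Next $119,500 at 34.5% = $41,227.50
Next $96,500 at 25.5% = $24,607.50
Next $115,500 at 20% = $23,100.00
Remaining $795,300 at 11% = $87,483.00
Fee: $45,435.00 + $41,227.50 + $24,607.50 + $23,100.00 + $87,483.00 = $221,853.00
$221,853.00 exceeds the $152,500 cap, so the fee is capped at $152,500.00.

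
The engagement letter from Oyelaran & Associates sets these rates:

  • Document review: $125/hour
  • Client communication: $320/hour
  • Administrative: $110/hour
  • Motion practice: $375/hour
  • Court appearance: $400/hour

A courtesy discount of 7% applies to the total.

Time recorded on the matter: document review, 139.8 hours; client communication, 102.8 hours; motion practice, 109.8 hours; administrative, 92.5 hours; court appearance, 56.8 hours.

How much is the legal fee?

Document review: 139.8 × $125 = $17,475.00
Client communication: 102.8 × $320 = $32,896.00
Administrative: 92.5 × $110 = $10,175.00
Motion practice: 109.8 × $375 = $41,175.00
Court appearance: 56.8 × $400 = $22,720.00
Subtotal: $124,441.00
Less 7% discount: −$8,710.87
Total: $124,441.00 − $8,710.87 = $115,730.13

$115,730.13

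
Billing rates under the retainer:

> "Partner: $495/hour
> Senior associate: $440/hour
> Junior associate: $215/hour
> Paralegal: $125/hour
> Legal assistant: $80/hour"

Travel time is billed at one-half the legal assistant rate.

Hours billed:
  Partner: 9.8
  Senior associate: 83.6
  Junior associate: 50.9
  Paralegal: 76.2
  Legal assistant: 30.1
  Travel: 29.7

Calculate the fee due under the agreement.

Partner: 9.8 × $495 = $4,851.00
Senior associate: 83.6 × $440 = $36,784.00
Junior associate: 50.9 × $215 = $10,943.50
Paralegal: 76.2 × $125 = $9,525.00
Legal assistant: 30.1 × $80 = $2,408.00
Subtotal: $4,851.00 + $36,784.00 + $10,943.50 + $9,525.00 + $2,408.00 = $64,511.50
Travel: 29.7 × ($80 ÷ 2) = 29.7 × $40.00 = $1,188.00
Total: $64,511.50 + $1,188.00 = $65,699.50

$65,699.50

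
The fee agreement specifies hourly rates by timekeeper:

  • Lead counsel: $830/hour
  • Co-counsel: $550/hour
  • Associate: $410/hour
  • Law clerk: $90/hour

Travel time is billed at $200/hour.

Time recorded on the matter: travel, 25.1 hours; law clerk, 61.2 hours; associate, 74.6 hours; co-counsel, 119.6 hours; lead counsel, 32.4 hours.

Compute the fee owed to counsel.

$133,786.00

Lead counsel: 32.4 × $830 = $26,892.00
Co-counsel: 119.6 × $550 = $65,780.00
Associate: 74.6 × $410 = $30,586.00
Law clerk: 61.2 × $90 = $5,508.00
Subtotal: $26,892.00 + $65,780.00 + $30,586.00 + $5,508.00 = $128,766.00
Travel: 25.1 × $200 = $5,020.00
Total: $128,766.00 + $5,020.00 = $133,786.00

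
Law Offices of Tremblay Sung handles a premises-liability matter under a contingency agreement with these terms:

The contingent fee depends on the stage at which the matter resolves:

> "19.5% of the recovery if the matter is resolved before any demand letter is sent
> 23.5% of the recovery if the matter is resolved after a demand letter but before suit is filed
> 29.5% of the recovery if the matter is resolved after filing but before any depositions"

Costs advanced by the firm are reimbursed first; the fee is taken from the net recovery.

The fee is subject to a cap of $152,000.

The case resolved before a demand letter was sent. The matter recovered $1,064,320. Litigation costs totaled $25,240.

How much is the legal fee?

$152,000.00

Fee base (net of costs): $1,064,320 − $25,240 = $1,039,080
The matter resolved before a demand letter was sent, so the 19.5% rate applies.
$1,039,080 × 19.5% = $202,620.60
$202,620.60 exceeds the $152,000 cap, so the fee is capped at $152,000.00.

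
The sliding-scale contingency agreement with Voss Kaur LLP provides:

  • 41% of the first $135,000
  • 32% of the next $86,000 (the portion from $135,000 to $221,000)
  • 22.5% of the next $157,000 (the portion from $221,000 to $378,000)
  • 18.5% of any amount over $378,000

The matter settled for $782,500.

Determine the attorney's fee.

$193,027.50

First $135,000 at 41% = $55,350.00
Next $86,000 at 32% = $27,520.00
Next $157,000 at 22.5% = $35,325.00
Remaining $404,500 at 18.5% = $74,832.50
Fee: $55,350.00 + $27,520.00 + $35,325.00 + $74,832.50 = $193,027.50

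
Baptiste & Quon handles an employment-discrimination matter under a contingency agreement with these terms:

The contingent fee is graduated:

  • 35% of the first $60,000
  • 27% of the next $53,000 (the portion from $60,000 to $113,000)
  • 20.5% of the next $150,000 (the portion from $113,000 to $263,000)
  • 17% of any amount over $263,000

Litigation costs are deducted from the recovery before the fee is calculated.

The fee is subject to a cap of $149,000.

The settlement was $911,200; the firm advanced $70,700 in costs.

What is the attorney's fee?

$149,000.00

Fee base (net of costs): $911,200 − $70,700 = $840,500
First $60,000 at 35% = $21,000.00
Next $53,000 at 27% = $14,310.00
Next $150,000 at 20.5% = $30,750.00
Remaining $577,500 at 17% = $98,175.00
Fee: $21,000.00 + $14,310.00 + $30,750.00 + $98,175.00 = $164,235.00
$164,235.00 exceeds the $149,000 cap, so the fee is capped at $149,000.00.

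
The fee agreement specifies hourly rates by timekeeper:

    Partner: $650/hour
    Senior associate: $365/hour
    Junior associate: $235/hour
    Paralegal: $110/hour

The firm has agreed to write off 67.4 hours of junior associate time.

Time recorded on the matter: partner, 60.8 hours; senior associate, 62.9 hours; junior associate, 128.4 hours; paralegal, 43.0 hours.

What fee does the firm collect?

Partner: 60.8 × $650 = $39,520.00
Senior associate: 62.9 × $365 = $22,958.50
Junior associate: 128.4 × $235 = $30,174.00
Paralegal: 43.0 × $110 = $4,730.00
Subtotal: $97,382.50
Write-off: 67.4 × $235 = $15,839.00
Total: $97,382.50 − $15,839.00 = $81,543.50

$81,543.50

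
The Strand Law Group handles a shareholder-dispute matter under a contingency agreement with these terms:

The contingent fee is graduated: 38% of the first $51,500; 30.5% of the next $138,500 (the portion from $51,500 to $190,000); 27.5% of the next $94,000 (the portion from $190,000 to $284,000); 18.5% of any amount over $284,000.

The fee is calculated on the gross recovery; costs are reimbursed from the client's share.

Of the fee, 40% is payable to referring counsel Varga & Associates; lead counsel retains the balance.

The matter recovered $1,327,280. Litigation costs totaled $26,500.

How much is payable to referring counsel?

$112,267.72

Fee base is the gross recovery, $1,327,280; costs are reimbursed separately.
First $51,500 at 38% = $19,570.00
Next $138,500 at 30.5% = $42,242.50
Next $94,000 at 27.5% = $25,850.00
Remaining $1,043,280 at 18.5% = $193,006.80
Fee: $19,570.00 + $42,242.50 + $25,850.00 + $193,006.80 = $280,669.30
Referral share: 40% of $280,669.30 = $112,267.72; lead counsel retains $280,669.30 − $112,267.72 = $168,401.58.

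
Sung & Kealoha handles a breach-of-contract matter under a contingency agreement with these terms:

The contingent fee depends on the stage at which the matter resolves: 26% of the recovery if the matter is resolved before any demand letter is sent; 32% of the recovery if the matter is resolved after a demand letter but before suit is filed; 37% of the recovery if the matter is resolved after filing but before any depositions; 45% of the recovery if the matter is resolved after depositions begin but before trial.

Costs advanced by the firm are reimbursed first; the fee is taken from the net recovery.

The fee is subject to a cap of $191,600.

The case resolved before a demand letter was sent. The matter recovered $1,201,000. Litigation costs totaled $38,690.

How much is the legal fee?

Fee base (net of costs): $1,201,000 − $38,690 = $1,162,310
The matter resolved before a demand letter was sent, so the 26% rate applies.
$1,162,310 × 26% = $302,200.60
$302,200.60 exceeds the $191,600 cap, so the fee is capped at $191,600.00.

$191,600.00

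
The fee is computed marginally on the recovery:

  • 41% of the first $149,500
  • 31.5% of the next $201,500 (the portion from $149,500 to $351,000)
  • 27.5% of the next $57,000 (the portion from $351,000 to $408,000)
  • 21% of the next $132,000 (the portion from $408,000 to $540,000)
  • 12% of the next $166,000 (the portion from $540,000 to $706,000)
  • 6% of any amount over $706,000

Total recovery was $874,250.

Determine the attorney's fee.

First $149,500 at 41% = $61,295.00
Next $201,500 at 31.5% = $63,472.50
Next $57,000 at 27.5% = $15,675.00
Next $132,000 at 21% = $27,720.00
Next $166,000 at 12% = $19,920.00
Remaining $168,250 at 6% = $10,095.00
Fee: $61,295.00 + $63,472.50 + $15,675.00 + $27,720.00 + $19,920.00 + $10,095.00 = $198,177.50

$198,177.50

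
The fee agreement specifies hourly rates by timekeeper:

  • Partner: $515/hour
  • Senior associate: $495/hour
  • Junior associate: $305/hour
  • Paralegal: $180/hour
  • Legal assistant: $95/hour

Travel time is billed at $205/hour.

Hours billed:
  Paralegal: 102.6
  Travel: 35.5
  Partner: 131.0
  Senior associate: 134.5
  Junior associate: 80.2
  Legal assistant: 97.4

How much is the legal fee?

$193,502.00

Partner: 131.0 × $515 = $67,465.00
Senior associate: 134.5 × $495 = $66,577.50
Junior associate: 80.2 × $305 = $24,461.00
Paralegal: 102.6 × $180 = $18,468.00
Legal assistant: 97.4 × $95 = $9,253.00
Subtotal: $67,465.00 + $66,577.50 + $24,461.00 + $18,468.00 + $9,253.00 = $186,224.50
Travel: 35.5 × $205 = $7,277.50
Total: $186,224.50 + $7,277.50 = $193,502.00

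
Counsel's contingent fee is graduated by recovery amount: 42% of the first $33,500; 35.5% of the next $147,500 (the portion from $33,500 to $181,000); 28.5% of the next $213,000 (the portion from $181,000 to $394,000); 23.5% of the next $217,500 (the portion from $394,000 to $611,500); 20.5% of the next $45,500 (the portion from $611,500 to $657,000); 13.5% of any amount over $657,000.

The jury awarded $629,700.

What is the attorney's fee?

$181,981.00

First $33,500 at 42% = $14,070.00
Next $147,500 at 35.5% = $52,362.50
Next $213,000 at 28.5% = $60,705.00
Next $217,500 at 23.5% = $51,112.50
Remaining $18,200 at 20.5% = $3,731.00
Fee: $14,070.00 + $52,362.50 + $60,705.00 + $51,112.50 + $3,731.00 = $181,981.00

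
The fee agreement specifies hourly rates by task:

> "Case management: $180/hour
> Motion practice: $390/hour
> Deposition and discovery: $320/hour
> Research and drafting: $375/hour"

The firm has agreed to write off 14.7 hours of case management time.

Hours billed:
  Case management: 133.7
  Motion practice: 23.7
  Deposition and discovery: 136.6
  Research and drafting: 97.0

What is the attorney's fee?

Case management: 133.7 × $180 = $24,066.00
Motion practice: 23.7 × $390 = $9,243.00
Deposition and discovery: 136.6 × $320 = $43,712.00
Research and drafting: 97.0 × $375 = $36,375.00
Subtotal: $113,396.00
Write-off: 14.7 × $180 = $2,646.00
Total: $113,396.00 − $2,646.00 = $110,750.00

$110,750.00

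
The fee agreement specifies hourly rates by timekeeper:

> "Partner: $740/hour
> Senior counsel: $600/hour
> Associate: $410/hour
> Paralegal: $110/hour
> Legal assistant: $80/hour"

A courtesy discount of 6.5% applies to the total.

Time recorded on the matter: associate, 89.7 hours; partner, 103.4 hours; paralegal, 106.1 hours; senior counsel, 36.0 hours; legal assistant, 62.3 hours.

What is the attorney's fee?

$141,697.38

Partner: 103.4 × $740 = $76,516.00
Senior counsel: 36.0 × $600 = $21,600.00
Associate: 89.7 × $410 = $36,777.00
Paralegal: 106.1 × $110 = $11,671.00
Legal assistant: 62.3 × $80 = $4,984.00
Subtotal: $151,548.00
Less 6.5% discount: −$9,850.62
Total: $151,548.00 − $9,850.62 = $141,697.38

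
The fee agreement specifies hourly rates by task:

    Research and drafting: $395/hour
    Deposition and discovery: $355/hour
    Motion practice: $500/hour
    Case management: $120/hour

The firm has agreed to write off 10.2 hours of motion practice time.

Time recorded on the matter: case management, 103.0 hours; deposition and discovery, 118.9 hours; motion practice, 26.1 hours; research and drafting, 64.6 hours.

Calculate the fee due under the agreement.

$88,036.50

Research and drafting: 64.6 × $395 = $25,517.00
Deposition and discovery: 118.9 × $355 = $42,209.50
Motion practice: 26.1 × $500 = $13,050.00
Case management: 103.0 × $120 = $12,360.00
Subtotal: $93,136.50
Write-off: 10.2 × $500 = $5,100.00
Total: $93,136.50 − $5,100.00 = $88,036.50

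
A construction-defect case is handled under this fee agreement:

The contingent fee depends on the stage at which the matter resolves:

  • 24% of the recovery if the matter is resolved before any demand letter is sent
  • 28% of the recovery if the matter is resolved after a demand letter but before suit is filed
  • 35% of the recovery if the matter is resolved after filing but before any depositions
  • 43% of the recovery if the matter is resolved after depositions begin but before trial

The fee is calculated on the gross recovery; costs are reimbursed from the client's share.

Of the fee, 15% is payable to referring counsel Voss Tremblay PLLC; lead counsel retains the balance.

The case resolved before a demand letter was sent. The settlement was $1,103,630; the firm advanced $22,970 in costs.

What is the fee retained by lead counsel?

Fee base is the gross recovery, $1,103,630; costs are reimbursed separately.
The matter resolved before a demand letter was sent, so the 24% rate applies.
$1,103,630 × 24% = $264,871.20
Referral share: 15% of $264,871.20 = $39,730.68; lead counsel retains $264,871.20 − $39,730.68 = $225,140.52.

$225,140.52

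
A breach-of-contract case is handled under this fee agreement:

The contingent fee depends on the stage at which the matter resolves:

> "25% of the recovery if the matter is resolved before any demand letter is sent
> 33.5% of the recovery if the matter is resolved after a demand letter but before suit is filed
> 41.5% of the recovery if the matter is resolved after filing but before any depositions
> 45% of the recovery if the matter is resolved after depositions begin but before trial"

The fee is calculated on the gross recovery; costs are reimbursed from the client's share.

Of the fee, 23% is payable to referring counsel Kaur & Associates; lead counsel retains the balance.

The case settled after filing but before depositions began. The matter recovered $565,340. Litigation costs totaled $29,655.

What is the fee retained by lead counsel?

Fee base is the gross recovery, $565,340; costs are reimbursed separately.
The matter settled after filing but before depositions began, so the 41.5% rate applies.
$565,340 × 41.5% = $234,616.10
Referral share: 23% of $234,616.10 = $53,961.70; lead counsel retains $234,616.10 − $53,961.70 = $180,654.40.

$180,654.40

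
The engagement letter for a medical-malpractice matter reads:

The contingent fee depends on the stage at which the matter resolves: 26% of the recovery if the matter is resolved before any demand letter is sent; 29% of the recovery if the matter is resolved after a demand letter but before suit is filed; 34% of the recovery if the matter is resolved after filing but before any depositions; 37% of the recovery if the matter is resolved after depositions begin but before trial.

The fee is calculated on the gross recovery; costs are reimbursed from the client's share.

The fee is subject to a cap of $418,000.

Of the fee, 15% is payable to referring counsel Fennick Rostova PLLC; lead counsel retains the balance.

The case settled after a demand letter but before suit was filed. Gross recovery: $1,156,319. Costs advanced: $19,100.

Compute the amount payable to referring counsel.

Fee base is the gross recovery, $1,156,319; costs are reimbursed separately.
The matter settled after a demand letter but before suit was filed, so the 29% rate applies.
$1,156,319 × 29% = $335,332.51
$335,332.51 is under the $418,000 cap.
Referral share: 15% of $335,332.51 = $50,299.88; lead counsel retains $335,332.51 − $50,299.88 = $285,032.63.

$50,299.88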